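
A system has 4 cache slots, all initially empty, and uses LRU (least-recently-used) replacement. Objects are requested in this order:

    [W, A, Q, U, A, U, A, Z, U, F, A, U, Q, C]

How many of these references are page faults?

W -> miss, frames {W}
A -> miss, frames {W,A}
Q -> miss, frames {W,A,Q}
U -> miss, frames {W,A,Q,U}
A -> hit
U -> hit
A -> hit
Z -> miss, evict W, frames {Q,U,A,Z}
U -> hit
F -> miss, evict Q, frames {A,Z,U,F}
A -> hit
U -> hit
Q -> miss, evict Z, frames {F,A,U,Q}
C -> miss, evict F, frames {A,U,Q,C}
Page faults: 8.

8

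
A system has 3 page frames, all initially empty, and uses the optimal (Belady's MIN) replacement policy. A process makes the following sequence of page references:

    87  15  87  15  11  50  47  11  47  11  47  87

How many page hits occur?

7

87 → miss, frames [87]
15 → miss, frames [87, 15]
87 → hit
15 → hit
11 → miss, frames [87, 15, 11]
50 → miss, evict 15, frames [87, 11, 50]
47 → miss, evict 50, frames [87, 11, 47]
11 → hit
47 → hit
11 → hit
47 → hit
87 → hit
Hits: 7.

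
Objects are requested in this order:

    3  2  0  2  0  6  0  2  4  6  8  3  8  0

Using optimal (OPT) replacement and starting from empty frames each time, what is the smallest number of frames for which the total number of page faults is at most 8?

f=1: 14 faults
f=2: 9 faults
f=3: 7 faults
f=4: 6 faults
f=5: 6 faults
f=6: 6 faults
Smallest f with faults ≤ 8 is 3.

3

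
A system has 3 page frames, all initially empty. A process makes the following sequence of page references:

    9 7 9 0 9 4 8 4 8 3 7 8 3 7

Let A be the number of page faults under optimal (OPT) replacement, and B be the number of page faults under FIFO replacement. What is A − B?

Under OPT: F F . F . F F . . F . . . . → 6 faults.
Under FIFO: F F . F . F F . . F F . . . → 7 faults.
A − B = 6 − 7 = -1.

-1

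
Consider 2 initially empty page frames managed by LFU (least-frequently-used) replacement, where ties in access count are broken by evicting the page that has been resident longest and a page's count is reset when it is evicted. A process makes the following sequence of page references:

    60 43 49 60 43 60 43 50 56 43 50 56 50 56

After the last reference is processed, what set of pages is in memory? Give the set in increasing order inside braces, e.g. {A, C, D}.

{43, 56}

60 → fault, frames [60]
43 → fault, frames [60, 43]
49 → fault, evict 60, frames [43, 49]
60 → fault, evict 43, frames [49, 60]
43 → fault, evict 49, frames [60, 43]
60 → hit
43 → hit
50 → fault, evict 60, frames [43, 50]
56 → fault, evict 50, frames [43, 56]
43 → hit
50 → fault, evict 56, frames [43, 50]
56 → fault, evict 50, frames [43, 56]
50 → fault, evict 56, frames [43, 50]
56 → fault, evict 50, frames [43, 56]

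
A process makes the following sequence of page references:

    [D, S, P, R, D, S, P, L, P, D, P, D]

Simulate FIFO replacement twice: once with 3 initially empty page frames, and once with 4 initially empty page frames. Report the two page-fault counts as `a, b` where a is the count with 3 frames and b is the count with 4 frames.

9, 6

3 frames: F F F F F F F F . F . . → 9 faults.
4 frames: F F F F . . . F . F . . → 6 faults.
6 < 9: adding a frame reduced faults, as is typical.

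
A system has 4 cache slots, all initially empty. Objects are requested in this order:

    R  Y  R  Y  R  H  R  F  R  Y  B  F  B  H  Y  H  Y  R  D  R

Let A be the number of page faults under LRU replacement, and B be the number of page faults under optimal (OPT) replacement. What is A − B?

1

Under LRU: F F . . . F . F . . F . . F . . . F F . → 8 faults.
Under OPT: F F . . . F . F . . F . . . . . . F F . → 7 faults.
A − B = 8 − 7 = 1.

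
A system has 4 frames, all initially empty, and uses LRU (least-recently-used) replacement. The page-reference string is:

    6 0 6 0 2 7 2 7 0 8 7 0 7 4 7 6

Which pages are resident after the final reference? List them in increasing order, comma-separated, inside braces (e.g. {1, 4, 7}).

6: miss, frames {6}
0: miss, frames {6,0}
6: hit
0: hit
2: miss, frames {6,0,2}
7: miss, frames {6,0,2,7}
2: hit
7: hit
0: hit
8: miss, evict 6, frames {2,7,0,8}
7: hit
0: hit
7: hit
4: miss, evict 2, frames {8,0,7,4}
7: hit
6: miss, evict 8, frames {0,4,7,6}

{0, 4, 6, 7}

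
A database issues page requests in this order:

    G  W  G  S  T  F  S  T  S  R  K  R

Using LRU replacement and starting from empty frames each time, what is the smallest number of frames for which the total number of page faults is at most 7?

f=1: 12 faults
f=2: 9 faults
f=3: 7 faults
f=4: 7 faults
f=5: 7 faults
f=6: 7 faults
f=7: 7 faults
Smallest f with faults ≤ 7 is 3.

3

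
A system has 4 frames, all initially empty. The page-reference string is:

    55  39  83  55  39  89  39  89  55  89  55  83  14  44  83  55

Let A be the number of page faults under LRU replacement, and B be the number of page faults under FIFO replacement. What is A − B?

Under LRU: F F F . . F . . . . . . F F . . → 6 faults.
Under FIFO: F F F . . F . . . . . . F F . F → 7 faults.
A − B = 6 − 7 = -1.

-1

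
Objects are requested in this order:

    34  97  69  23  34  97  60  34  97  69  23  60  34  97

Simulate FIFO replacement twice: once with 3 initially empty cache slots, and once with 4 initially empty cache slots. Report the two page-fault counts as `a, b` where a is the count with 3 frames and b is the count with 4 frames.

11, 12

3 frames: F F F F F F F . . F F . F F → 11 faults.
4 frames: F F F F . . F F F F F F F F → 12 faults.
12 > 11: adding a frame increased faults — Belady's anomaly.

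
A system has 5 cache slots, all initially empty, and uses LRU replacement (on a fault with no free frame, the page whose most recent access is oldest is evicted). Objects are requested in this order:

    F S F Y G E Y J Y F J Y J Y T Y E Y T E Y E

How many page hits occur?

15

F → fault, frames [F]
S → fault, frames [F, S]
F → hit
Y → fault, frames [S, F, Y]
G → fault, frames [S, F, Y, G]
E → fault, frames [S, F, Y, G, E]
Y → hit
J → fault, evict S, frames [F, G, E, Y, J]
Y → hit
F → hit
J → hit
Y → hit
J → hit
Y → hit
T → fault, evict G, frames [E, F, J, Y, T]
Y → hit
E → hit
Y → hit
T → hit
E → hit
Y → hit
E → hit
Hits: 15.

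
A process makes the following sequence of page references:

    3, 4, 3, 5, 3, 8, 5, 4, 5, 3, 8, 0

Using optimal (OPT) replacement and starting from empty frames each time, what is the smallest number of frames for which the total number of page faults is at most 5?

f=1: 12 faults
f=2: 8 faults
f=3: 6 faults
f=4: 5 faults
f=5: 5 faults
Smallest f with faults ≤ 5 is 4.

4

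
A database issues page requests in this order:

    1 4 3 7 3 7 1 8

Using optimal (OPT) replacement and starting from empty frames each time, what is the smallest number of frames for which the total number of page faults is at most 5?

3

f=1: 8 faults
f=2: 6 faults
f=3: 5 faults
f=4: 5 faults
f=5: 5 faults
Smallest f with faults ≤ 5 is 3.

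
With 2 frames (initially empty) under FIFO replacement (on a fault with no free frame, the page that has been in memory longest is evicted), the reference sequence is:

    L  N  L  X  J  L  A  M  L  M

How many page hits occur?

2

L -> fault, frames (L)
N -> fault, frames (L N)
L -> hit
X -> fault, evict L, frames (N X)
J -> fault, evict N, frames (X J)
L -> fault, evict X, frames (J L)
A -> fault, evict J, frames (L A)
M -> fault, evict L, frames (A M)
L -> fault, evict A, frames (M L)
M -> hit
Hits: 2.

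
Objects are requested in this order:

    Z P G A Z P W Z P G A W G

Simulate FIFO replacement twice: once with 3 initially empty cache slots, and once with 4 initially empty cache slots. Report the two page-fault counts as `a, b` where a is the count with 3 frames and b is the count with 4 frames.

3 frames: F F F F F F F . . F F . . → 9 faults.
4 frames: F F F F . . F F F F F F . → 10 faults.
10 > 9: adding a frame increased faults — Belady's anomaly.

9, 10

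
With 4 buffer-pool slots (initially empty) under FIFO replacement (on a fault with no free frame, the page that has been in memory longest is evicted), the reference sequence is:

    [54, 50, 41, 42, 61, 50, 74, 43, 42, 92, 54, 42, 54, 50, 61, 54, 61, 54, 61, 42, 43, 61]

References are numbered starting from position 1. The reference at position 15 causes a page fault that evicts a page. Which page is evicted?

pos 1: 54 -> fault, frames [54]
pos 2: 50 -> fault, frames [54, 50]
pos 3: 41 -> fault, frames [54, 50, 41]
pos 4: 42 -> fault, frames [54, 50, 41, 42]
pos 5: 61 -> fault, evict 54, frames [50, 41, 42, 61]
pos 6: 50 -> hit
pos 7: 74 -> fault, evict 50, frames [41, 42, 61, 74]
pos 8: 43 -> fault, evict 41, frames [42, 61, 74, 43]
pos 9: 42 -> hit
pos 10: 92 -> fault, evict 42, frames [61, 74, 43, 92]
pos 11: 54 -> fault, evict 61, frames [74, 43, 92, 54]
pos 12: 42 -> fault, evict 74, frames [43, 92, 54, 42]
pos 13: 54 -> hit
pos 14: 50 -> fault, evict 43, frames [92, 54, 42, 50]
pos 15: 61 -> fault, evict 92, frames [54, 42, 50, 61]
At position 15, page 92 is evicted.

92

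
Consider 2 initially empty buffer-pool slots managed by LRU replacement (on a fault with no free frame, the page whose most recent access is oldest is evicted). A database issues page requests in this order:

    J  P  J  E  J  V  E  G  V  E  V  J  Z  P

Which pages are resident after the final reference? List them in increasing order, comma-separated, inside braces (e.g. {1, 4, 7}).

{P, Z}

J: fault, frames (J)
P: fault, frames (J P)
J: hit
E: fault, evict P, frames (J E)
J: hit
V: fault, evict E, frames (J V)
E: fault, evict J, frames (V E)
G: fault, evict V, frames (E G)
V: fault, evict E, frames (G V)
E: fault, evict G, frames (V E)
V: hit
J: fault, evict E, frames (V J)
Z: fault, evict V, frames (J Z)
P: fault, evict J, frames (Z P)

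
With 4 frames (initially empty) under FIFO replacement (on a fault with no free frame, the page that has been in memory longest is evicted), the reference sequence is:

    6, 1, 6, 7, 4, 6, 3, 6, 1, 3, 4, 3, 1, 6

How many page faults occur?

6 → fault, frames [6]
1 → fault, frames [6, 1]
6 → hit
7 → fault, frames [6, 1, 7]
4 → fault, frames [6, 1, 7, 4]
6 → hit
3 → fault, evict 6, frames [1, 7, 4, 3]
6 → fault, evict 1, frames [7, 4, 3, 6]
1 → fault, evict 7, frames [4, 3, 6, 1]
3 → hit
4 → hit
3 → hit
1 → hit
6 → hit
Page faults: 7.

7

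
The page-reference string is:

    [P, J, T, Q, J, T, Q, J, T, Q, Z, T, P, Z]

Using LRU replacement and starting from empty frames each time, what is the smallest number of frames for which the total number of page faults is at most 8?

3

f=1: 14 faults
f=2: 14 faults
f=3: 6 faults
f=4: 6 faults
f=5: 5 faults
Smallest f with faults ≤ 8 is 3.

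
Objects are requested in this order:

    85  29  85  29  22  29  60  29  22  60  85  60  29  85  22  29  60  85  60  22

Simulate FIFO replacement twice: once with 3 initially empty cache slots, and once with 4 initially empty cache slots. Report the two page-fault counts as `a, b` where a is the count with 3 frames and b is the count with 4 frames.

9, 4

3 frames: F F . . F . F . . . F . F . F . F F . . → 9 faults.
4 frames: F F . . F . F . . . . . . . . . . . . . → 4 faults.
4 < 9: adding a frame reduced faults, as is typical.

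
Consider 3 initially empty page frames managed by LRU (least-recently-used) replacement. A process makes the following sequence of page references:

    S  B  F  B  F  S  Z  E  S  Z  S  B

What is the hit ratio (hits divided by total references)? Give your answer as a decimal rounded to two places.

S -> fault, frames [S]
B -> fault, frames [S, B]
F -> fault, frames [S, B, F]
B -> hit
F -> hit
S -> hit
Z -> fault, evict B, frames [F, S, Z]
E -> fault, evict F, frames [S, Z, E]
S -> hit
Z -> hit
S -> hit
B -> fault, evict E, frames [Z, S, B]
Hits: 6 of 12 references → 6/12 = 0.5000.

0.50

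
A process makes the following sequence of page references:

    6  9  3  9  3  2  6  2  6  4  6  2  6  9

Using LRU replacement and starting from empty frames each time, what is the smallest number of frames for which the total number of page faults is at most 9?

2

f=1: 14 faults
f=2: 8 faults
f=3: 7 faults
f=4: 6 faults
f=5: 5 faults
Smallest f with faults ≤ 9 is 2.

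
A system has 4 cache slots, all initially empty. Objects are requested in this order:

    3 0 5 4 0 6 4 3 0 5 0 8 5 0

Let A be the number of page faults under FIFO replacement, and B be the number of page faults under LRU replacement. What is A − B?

1

Under FIFO: F F F F . F . F F F . F . . → 9 faults.
Under LRU: F F F F . F . F . F . F . . → 8 faults.
A − B = 9 − 8 = 1.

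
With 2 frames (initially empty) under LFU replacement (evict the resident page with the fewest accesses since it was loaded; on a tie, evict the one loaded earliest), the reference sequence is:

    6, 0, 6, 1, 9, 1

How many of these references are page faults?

5

6 → miss, frames [6]
0 → miss, frames [6, 0]
6 → hit
1 → miss, evict 0, frames [6, 1]
9 → miss, evict 1, frames [6, 9]
1 → miss, evict 9, frames [6, 1]
Page faults: 5.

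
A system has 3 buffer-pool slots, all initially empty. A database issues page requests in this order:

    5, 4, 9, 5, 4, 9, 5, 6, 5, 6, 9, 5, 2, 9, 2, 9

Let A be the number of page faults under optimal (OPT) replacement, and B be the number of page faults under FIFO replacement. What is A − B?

Under OPT: F F F . . . . F . . . . F . . . → 5 faults.
Under FIFO: F F F . . . . F F . . . F F . . → 7 faults.
A − B = 5 − 7 = -2.

-2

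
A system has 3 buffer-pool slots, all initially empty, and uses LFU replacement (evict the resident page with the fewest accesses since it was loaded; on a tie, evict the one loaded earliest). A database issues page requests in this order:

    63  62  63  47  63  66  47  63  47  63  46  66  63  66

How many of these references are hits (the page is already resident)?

8

63: miss, frames {63}
62: miss, frames {63,62}
63: hit
47: miss, frames {63,62,47}
63: hit
66: miss, evict 62, frames {63,47,66}
47: hit
63: hit
47: hit
63: hit
46: miss, evict 66, frames {63,47,46}
66: miss, evict 46, frames {63,47,66}
63: hit
66: hit
Hits: 8.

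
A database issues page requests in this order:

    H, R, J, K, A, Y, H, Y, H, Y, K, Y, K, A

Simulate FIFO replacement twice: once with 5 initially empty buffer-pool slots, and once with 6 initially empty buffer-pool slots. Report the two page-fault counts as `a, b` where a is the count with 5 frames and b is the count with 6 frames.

7, 6

5 frames: F F F F F F F . . . . . . . → 7 faults.
6 frames: F F F F F F . . . . . . . . → 6 faults.
6 < 7: adding a frame reduced faults, as is typical.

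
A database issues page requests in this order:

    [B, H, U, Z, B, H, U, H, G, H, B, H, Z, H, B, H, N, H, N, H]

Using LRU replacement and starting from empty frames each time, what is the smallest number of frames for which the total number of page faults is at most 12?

f=1: 20 faults
f=2: 12 faults
f=3: 11 faults
f=4: 7 faults
f=5: 6 faults
f=6: 6 faults
Smallest f with faults ≤ 12 is 2.

2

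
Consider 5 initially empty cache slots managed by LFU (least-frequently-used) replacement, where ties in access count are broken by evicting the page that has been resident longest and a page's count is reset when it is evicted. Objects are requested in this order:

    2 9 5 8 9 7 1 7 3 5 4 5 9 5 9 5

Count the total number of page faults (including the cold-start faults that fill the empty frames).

2 → miss, frames (2)
9 → miss, frames (2 9)
5 → miss, frames (2 9 5)
8 → miss, frames (2 9 5 8)
9 → hit
7 → miss, frames (2 9 5 8 7)
1 → miss, evict 2, frames (9 5 8 7 1)
7 → hit
3 → miss, evict 5, frames (9 8 7 1 3)
5 → miss, evict 8, frames (9 7 1 3 5)
4 → miss, evict 1, frames (9 7 3 5 4)
5 → hit
9 → hit
5 → hit
9 → hit
5 → hit
Page faults: 9.

9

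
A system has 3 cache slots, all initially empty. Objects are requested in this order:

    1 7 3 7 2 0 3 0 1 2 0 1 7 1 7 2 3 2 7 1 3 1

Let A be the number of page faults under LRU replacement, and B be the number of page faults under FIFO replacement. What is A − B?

3

Under LRU: F F F . F F F . F F . . F . . F F . . F F . → 13 faults.
Under FIFO: F F F . F F . . F . . . F . . F F . . F . . → 10 faults.
A − B = 13 − 10 = 3.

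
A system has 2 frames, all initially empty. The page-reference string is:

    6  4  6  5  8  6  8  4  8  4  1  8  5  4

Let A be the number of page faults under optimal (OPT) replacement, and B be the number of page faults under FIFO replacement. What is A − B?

-2

Under OPT: F F . F F . . F . . F . F F → 8 faults.
Under FIFO: F F . F F F . F F . F . F F → 10 faults.
A − B = 8 − 10 = -2.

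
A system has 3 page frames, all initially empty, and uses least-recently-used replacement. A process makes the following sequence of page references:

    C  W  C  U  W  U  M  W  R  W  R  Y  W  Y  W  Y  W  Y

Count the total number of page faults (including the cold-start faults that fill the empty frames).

6

C → miss, frames (C)
W → miss, frames (C W)
C → hit
U → miss, frames (W C U)
W → hit
U → hit
M → miss, evict C, frames (W U M)
W → hit
R → miss, evict U, frames (M W R)
W → hit
R → hit
Y → miss, evict M, frames (W R Y)
W → hit
Y → hit
W → hit
Y → hit
W → hit
Y → hit
Page faults: 6.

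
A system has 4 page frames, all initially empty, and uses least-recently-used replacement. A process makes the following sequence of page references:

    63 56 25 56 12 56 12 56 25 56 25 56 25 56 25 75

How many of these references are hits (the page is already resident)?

63 → fault, frames {63}
56 → fault, frames {63,56}
25 → fault, frames {63,56,25}
56 → hit
12 → fault, frames {63,25,56,12}
56 → hit
12 → hit
56 → hit
25 → hit
56 → hit
25 → hit
56 → hit
25 → hit
56 → hit
25 → hit
75 → fault, evict 63, frames {12,56,25,75}
Hits: 11.

11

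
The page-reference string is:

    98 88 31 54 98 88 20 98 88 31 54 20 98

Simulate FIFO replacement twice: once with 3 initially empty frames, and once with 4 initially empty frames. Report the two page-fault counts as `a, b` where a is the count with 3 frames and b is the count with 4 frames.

3 frames: F F F F F F F . . F F . F → 10 faults.
4 frames: F F F F . . F F F F F F F → 11 faults.
11 > 10: adding a frame increased faults — Belady's anomaly.

10, 11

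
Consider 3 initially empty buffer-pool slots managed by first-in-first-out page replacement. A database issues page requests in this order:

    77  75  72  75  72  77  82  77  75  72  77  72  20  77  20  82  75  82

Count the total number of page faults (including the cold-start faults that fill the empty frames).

77 -> fault, frames {77}
75 -> fault, frames {77,75}
72 -> fault, frames {77,75,72}
75 -> hit
72 -> hit
77 -> hit
82 -> fault, evict 77, frames {75,72,82}
77 -> fault, evict 75, frames {72,82,77}
75 -> fault, evict 72, frames {82,77,75}
72 -> fault, evict 82, frames {77,75,72}
77 -> hit
72 -> hit
20 -> fault, evict 77, frames {75,72,20}
77 -> fault, evict 75, frames {72,20,77}
20 -> hit
82 -> fault, evict 72, frames {20,77,82}
75 -> fault, evict 20, frames {77,82,75}
82 -> hit
Page faults: 11.

11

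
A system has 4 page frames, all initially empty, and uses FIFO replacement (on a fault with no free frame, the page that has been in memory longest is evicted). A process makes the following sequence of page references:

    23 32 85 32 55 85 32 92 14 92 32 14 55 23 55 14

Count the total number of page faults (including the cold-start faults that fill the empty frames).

23 -> fault, frames {23}
32 -> fault, frames {23,32}
85 -> fault, frames {23,32,85}
32 -> hit
55 -> fault, frames {23,32,85,55}
85 -> hit
32 -> hit
92 -> fault, evict 23, frames {32,85,55,92}
14 -> fault, evict 32, frames {85,55,92,14}
92 -> hit
32 -> fault, evict 85, frames {55,92,14,32}
14 -> hit
55 -> hit
23 -> fault, evict 55, frames {92,14,32,23}
55 -> fault, evict 92, frames {14,32,23,55}
14 -> hit
Page faults: 9.

9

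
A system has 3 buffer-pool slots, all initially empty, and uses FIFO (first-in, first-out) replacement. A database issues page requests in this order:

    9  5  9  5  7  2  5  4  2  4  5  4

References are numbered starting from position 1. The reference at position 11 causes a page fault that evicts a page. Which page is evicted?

7

pos 1: 9 → miss, frames (9)
pos 2: 5 → miss, frames (9 5)
pos 3: 9 → hit
pos 4: 5 → hit
pos 5: 7 → miss, frames (9 5 7)
pos 6: 2 → miss, evict 9, frames (5 7 2)
pos 7: 5 → hit
pos 8: 4 → miss, evict 5, frames (7 2 4)
pos 9: 2 → hit
pos 10: 4 → hit
pos 11: 5 → miss, evict 7, frames (2 4 5)
At position 11, page 7 is evicted.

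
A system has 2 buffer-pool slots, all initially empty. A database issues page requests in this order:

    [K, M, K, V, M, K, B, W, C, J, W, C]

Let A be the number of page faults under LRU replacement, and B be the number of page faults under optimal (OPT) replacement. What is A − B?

2

Under LRU: F F . F F F F F F F F F → 11 faults.
Under OPT: F F . F . F F F F F . F → 9 faults.
A − B = 11 − 9 = 2.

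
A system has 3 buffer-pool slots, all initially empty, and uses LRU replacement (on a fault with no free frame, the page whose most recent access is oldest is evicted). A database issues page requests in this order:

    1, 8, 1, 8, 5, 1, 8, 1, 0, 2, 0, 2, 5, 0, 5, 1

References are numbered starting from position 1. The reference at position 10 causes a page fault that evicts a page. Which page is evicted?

8

pos 1: 1 → miss, frames (1)
pos 2: 8 → miss, frames (1 8)
pos 3: 1 → hit
pos 4: 8 → hit
pos 5: 5 → miss, frames (1 8 5)
pos 6: 1 → hit
pos 7: 8 → hit
pos 8: 1 → hit
pos 9: 0 → miss, evict 5, frames (8 1 0)
pos 10: 2 → miss, evict 8, frames (1 0 2)
At position 10, page 8 is evicted.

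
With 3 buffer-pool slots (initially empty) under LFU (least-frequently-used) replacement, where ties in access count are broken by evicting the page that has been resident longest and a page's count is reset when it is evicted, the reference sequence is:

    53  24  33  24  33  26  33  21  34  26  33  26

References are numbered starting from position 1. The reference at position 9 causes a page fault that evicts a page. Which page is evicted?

21

pos 1: 53 -> fault, frames {53}
pos 2: 24 -> fault, frames {53,24}
pos 3: 33 -> fault, frames {53,24,33}
pos 4: 24 -> hit
pos 5: 33 -> hit
pos 6: 26 -> fault, evict 53, frames {24,33,26}
pos 7: 33 -> hit
pos 8: 21 -> fault, evict 26, frames {24,33,21}
pos 9: 34 -> fault, evict 21, frames {24,33,34}
At position 9, page 21 is evicted.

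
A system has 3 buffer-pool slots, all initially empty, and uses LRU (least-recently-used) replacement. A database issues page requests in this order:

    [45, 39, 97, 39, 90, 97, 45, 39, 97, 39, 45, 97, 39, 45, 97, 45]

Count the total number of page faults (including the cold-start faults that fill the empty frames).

6

45 -> miss, frames (45)
39 -> miss, frames (45 39)
97 -> miss, frames (45 39 97)
39 -> hit
90 -> miss, evict 45, frames (97 39 90)
97 -> hit
45 -> miss, evict 39, frames (90 97 45)
39 -> miss, evict 90, frames (97 45 39)
97 -> hit
39 -> hit
45 -> hit
97 -> hit
39 -> hit
45 -> hit
97 -> hit
45 -> hit
Page faults: 6.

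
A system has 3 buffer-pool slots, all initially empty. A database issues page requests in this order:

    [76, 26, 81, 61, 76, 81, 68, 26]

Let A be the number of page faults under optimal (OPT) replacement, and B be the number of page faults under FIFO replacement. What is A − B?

-1

Under OPT: F F F F . . F F → 6 faults.
Under FIFO: F F F F F . F F → 7 faults.
A − B = 6 − 7 = -1.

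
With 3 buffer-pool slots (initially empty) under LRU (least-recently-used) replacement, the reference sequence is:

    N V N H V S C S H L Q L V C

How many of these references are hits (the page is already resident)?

N: fault, frames {N}
V: fault, frames {N,V}
N: hit
H: fault, frames {V,N,H}
V: hit
S: fault, evict N, frames {H,V,S}
C: fault, evict H, frames {V,S,C}
S: hit
H: fault, evict V, frames {C,S,H}
L: fault, evict C, frames {S,H,L}
Q: fault, evict S, frames {H,L,Q}
L: hit
V: fault, evict H, frames {Q,L,V}
C: fault, evict Q, frames {L,V,C}
Hits: 4.

4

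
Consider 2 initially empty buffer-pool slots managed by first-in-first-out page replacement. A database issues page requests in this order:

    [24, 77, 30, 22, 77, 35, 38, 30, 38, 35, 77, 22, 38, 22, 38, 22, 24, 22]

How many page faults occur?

14

24 -> fault, frames [24]
77 -> fault, frames [24, 77]
30 -> fault, evict 24, frames [77, 30]
22 -> fault, evict 77, frames [30, 22]
77 -> fault, evict 30, frames [22, 77]
35 -> fault, evict 22, frames [77, 35]
38 -> fault, evict 77, frames [35, 38]
30 -> fault, evict 35, frames [38, 30]
38 -> hit
35 -> fault, evict 38, frames [30, 35]
77 -> fault, evict 30, frames [35, 77]
22 -> fault, evict 35, frames [77, 22]
38 -> fault, evict 77, frames [22, 38]
22 -> hit
38 -> hit
22 -> hit
24 -> fault, evict 22, frames [38, 24]
22 -> fault, evict 38, frames [24, 22]
Page faults: 14.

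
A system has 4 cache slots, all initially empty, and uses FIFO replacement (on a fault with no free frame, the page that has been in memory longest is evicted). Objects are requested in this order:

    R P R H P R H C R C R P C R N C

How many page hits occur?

11

R: fault, frames (R)
P: fault, frames (R P)
R: hit
H: fault, frames (R P H)
P: hit
R: hit
H: hit
C: fault, frames (R P H C)
R: hit
C: hit
R: hit
P: hit
C: hit
R: hit
N: fault, evict R, frames (P H C N)
C: hit
Hits: 11.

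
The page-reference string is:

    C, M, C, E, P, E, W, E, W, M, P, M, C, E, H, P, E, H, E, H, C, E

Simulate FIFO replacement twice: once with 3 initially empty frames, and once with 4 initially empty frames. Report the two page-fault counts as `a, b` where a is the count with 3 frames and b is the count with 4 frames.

3 frames: F F . F F . F . . F . . F F F F . . . . F F → 12 faults.
4 frames: F F . F F . F . . . . . F . F . F . . . . . → 8 faults.
8 < 12: adding a frame reduced faults, as is typical.

12, 8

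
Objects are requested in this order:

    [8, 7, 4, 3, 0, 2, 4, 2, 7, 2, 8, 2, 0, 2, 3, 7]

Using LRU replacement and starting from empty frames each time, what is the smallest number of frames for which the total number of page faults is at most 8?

f=1: 16 faults
f=2: 12 faults
f=3: 12 faults
f=4: 11 faults
f=5: 8 faults
f=6: 6 faults
Smallest f with faults ≤ 8 is 5.

5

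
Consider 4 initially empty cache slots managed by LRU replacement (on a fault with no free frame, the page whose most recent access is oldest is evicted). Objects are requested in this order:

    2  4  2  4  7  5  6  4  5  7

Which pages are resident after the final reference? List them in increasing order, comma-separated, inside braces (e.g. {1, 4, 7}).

2 -> miss, frames (2)
4 -> miss, frames (2 4)
2 -> hit
4 -> hit
7 -> miss, frames (2 4 7)
5 -> miss, frames (2 4 7 5)
6 -> miss, evict 2, frames (4 7 5 6)
4 -> hit
5 -> hit
7 -> hit

{4, 5, 6, 7}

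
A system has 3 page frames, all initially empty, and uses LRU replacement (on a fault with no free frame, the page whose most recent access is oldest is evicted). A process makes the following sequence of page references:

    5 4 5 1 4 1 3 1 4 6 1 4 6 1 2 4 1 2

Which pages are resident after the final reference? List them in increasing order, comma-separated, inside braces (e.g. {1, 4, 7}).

5 -> miss, frames (5)
4 -> miss, frames (5 4)
5 -> hit
1 -> miss, frames (4 5 1)
4 -> hit
1 -> hit
3 -> miss, evict 5, frames (4 1 3)
1 -> hit
4 -> hit
6 -> miss, evict 3, frames (1 4 6)
1 -> hit
4 -> hit
6 -> hit
1 -> hit
2 -> miss, evict 4, frames (6 1 2)
4 -> miss, evict 6, frames (1 2 4)
1 -> hit
2 -> hit

{1, 2, 4}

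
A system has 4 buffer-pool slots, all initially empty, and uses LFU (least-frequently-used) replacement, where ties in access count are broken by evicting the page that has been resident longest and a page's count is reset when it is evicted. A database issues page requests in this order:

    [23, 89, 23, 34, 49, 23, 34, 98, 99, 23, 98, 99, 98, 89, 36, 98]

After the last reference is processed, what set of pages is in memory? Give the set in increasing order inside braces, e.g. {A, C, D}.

23: miss, frames {23}
89: miss, frames {23,89}
23: hit
34: miss, frames {23,89,34}
49: miss, frames {23,89,34,49}
23: hit
34: hit
98: miss, evict 89, frames {23,34,49,98}
99: miss, evict 49, frames {23,34,98,99}
23: hit
98: hit
99: hit
98: hit
89: miss, evict 34, frames {23,98,99,89}
36: miss, evict 89, frames {23,98,99,36}
98: hit

{23, 36, 98, 99}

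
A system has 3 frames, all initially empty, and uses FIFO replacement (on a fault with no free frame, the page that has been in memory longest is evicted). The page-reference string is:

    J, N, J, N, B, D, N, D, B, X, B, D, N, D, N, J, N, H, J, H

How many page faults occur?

J: miss, frames [J]
N: miss, frames [J, N]
J: hit
N: hit
B: miss, frames [J, N, B]
D: miss, evict J, frames [N, B, D]
N: hit
D: hit
B: hit
X: miss, evict N, frames [B, D, X]
B: hit
D: hit
N: miss, evict B, frames [D, X, N]
D: hit
N: hit
J: miss, evict D, frames [X, N, J]
N: hit
H: miss, evict X, frames [N, J, H]
J: hit
H: hit
Page faults: 8.

8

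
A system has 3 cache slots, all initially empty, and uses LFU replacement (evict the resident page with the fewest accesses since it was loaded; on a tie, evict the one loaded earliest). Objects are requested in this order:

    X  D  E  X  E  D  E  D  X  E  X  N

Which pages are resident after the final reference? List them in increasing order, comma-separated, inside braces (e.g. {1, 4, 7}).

{E, N, X}

X -> miss, frames (X)
D -> miss, frames (X D)
E -> miss, frames (X D E)
X -> hit
E -> hit
D -> hit
E -> hit
D -> hit
X -> hit
E -> hit
X -> hit
N -> miss, evict D, frames (X E N)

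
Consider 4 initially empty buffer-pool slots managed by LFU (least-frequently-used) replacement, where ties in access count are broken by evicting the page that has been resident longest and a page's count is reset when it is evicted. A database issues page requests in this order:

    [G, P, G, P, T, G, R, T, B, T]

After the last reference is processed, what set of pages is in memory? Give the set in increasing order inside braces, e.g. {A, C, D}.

{B, G, P, T}

G -> fault, frames (G)
P -> fault, frames (G P)
G -> hit
P -> hit
T -> fault, frames (G P T)
G -> hit
R -> fault, frames (G P T R)
T -> hit
B -> fault, evict R, frames (G P T B)
T -> hit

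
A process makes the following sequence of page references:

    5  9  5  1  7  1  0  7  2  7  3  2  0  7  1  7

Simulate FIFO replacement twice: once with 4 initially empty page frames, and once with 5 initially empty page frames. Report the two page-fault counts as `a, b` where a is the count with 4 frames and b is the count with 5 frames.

9, 7

4 frames: F F . F F . F . F . F . . . F F → 9 faults.
5 frames: F F . F F . F . F . F . . . . . → 7 faults.
7 < 9: adding a frame reduced faults, as is typical.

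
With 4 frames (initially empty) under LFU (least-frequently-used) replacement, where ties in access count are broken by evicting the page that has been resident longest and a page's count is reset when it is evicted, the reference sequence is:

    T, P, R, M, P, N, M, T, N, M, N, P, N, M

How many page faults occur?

T -> fault, frames {T}
P -> fault, frames {T,P}
R -> fault, frames {T,P,R}
M -> fault, frames {T,P,R,M}
P -> hit
N -> fault, evict T, frames {P,R,M,N}
M -> hit
T -> fault, evict R, frames {P,M,N,T}
N -> hit
M -> hit
N -> hit
P -> hit
N -> hit
M -> hit
Page faults: 6.

6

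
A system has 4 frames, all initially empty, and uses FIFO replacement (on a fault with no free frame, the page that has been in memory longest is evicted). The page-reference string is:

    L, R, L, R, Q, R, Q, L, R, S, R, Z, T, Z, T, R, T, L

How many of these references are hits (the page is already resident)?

10

L: fault, frames [L]
R: fault, frames [L, R]
L: hit
R: hit
Q: fault, frames [L, R, Q]
R: hit
Q: hit
L: hit
R: hit
S: fault, frames [L, R, Q, S]
R: hit
Z: fault, evict L, frames [R, Q, S, Z]
T: fault, evict R, frames [Q, S, Z, T]
Z: hit
T: hit
R: fault, evict Q, frames [S, Z, T, R]
T: hit
L: fault, evict S, frames [Z, T, R, L]
Hits: 10.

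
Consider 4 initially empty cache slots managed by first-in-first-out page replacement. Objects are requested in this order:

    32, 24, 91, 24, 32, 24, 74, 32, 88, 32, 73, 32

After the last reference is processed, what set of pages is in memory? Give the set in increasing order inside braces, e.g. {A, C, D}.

{32, 73, 74, 88}

32 → miss, frames {32}
24 → miss, frames {32,24}
91 → miss, frames {32,24,91}
24 → hit
32 → hit
24 → hit
74 → miss, frames {32,24,91,74}
32 → hit
88 → miss, evict 32, frames {24,91,74,88}
32 → miss, evict 24, frames {91,74,88,32}
73 → miss, evict 91, frames {74,88,32,73}
32 → hit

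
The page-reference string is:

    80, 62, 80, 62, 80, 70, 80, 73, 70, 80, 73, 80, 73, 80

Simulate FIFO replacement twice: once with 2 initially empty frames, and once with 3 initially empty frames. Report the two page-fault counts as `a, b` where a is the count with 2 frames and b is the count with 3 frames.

8, 5

2 frames: F F . . . F F F F F F . . . → 8 faults.
3 frames: F F . . . F . F . F . . . . → 5 faults.
5 < 8: adding a frame reduced faults, as is typical.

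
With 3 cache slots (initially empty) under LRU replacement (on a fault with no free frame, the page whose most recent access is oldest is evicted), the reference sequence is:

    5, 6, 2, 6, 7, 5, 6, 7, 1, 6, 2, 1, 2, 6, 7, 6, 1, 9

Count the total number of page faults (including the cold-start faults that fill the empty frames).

10

5 → fault, frames [5]
6 → fault, frames [5, 6]
2 → fault, frames [5, 6, 2]
6 → hit
7 → fault, evict 5, frames [2, 6, 7]
5 → fault, evict 2, frames [6, 7, 5]
6 → hit
7 → hit
1 → fault, evict 5, frames [6, 7, 1]
6 → hit
2 → fault, evict 7, frames [1, 6, 2]
1 → hit
2 → hit
6 → hit
7 → fault, evict 1, frames [2, 6, 7]
6 → hit
1 → fault, evict 2, frames [7, 6, 1]
9 → fault, evict 7, frames [6, 1, 9]
Page faults: 10.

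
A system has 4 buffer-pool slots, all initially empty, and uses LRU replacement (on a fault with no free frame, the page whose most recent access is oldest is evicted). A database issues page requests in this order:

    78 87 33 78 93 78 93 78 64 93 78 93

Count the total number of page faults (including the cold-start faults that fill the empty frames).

78: fault, frames {78}
87: fault, frames {78,87}
33: fault, frames {78,87,33}
78: hit
93: fault, frames {87,33,78,93}
78: hit
93: hit
78: hit
64: fault, evict 87, frames {33,93,78,64}
93: hit
78: hit
93: hit
Page faults: 5.

5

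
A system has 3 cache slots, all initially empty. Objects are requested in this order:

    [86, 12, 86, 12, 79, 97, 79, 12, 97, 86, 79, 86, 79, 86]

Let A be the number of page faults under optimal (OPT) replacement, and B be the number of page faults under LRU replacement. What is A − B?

-1

Under OPT: F F . . F F . . . F . . . . → 5 faults.
Under LRU: F F . . F F . . . F F . . . → 6 faults.
A − B = 5 − 6 = -1.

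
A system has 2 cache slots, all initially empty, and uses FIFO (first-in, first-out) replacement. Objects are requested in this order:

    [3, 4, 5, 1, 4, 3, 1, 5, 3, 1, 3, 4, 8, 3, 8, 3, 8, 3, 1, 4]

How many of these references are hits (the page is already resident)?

5

3 -> miss, frames (3)
4 -> miss, frames (3 4)
5 -> miss, evict 3, frames (4 5)
1 -> miss, evict 4, frames (5 1)
4 -> miss, evict 5, frames (1 4)
3 -> miss, evict 1, frames (4 3)
1 -> miss, evict 4, frames (3 1)
5 -> miss, evict 3, frames (1 5)
3 -> miss, evict 1, frames (5 3)
1 -> miss, evict 5, frames (3 1)
3 -> hit
4 -> miss, evict 3, frames (1 4)
8 -> miss, evict 1, frames (4 8)
3 -> miss, evict 4, frames (8 3)
8 -> hit
3 -> hit
8 -> hit
3 -> hit
1 -> miss, evict 8, frames (3 1)
4 -> miss, evict 3, frames (1 4)
Hits: 5.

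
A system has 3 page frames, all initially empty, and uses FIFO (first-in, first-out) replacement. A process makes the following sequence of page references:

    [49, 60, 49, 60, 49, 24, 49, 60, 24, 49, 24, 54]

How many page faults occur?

4

49: fault, frames (49)
60: fault, frames (49 60)
49: hit
60: hit
49: hit
24: fault, frames (49 60 24)
49: hit
60: hit
24: hit
49: hit
24: hit
54: fault, evict 49, frames (60 24 54)
Page faults: 4.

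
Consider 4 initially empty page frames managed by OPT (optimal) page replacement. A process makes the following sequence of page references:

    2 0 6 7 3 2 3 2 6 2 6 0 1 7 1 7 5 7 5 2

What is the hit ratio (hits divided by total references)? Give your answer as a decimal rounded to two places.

0.60

2: fault, frames (2)
0: fault, frames (2 0)
6: fault, frames (2 0 6)
7: fault, frames (2 0 6 7)
3: fault, evict 7, frames (2 0 6 3)
2: hit
3: hit
2: hit
6: hit
2: hit
6: hit
0: hit
1: fault, evict 3, frames (2 0 6 1)
7: fault, evict 6, frames (2 0 1 7)
1: hit
7: hit
5: fault, evict 1, frames (2 0 7 5)
7: hit
5: hit
2: hit
Hits: 12 of 20 references → 12/20 = 0.6000.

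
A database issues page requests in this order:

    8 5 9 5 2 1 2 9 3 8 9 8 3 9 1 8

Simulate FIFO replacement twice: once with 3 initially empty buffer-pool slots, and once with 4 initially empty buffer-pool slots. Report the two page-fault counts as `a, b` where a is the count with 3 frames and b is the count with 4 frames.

3 frames: F F F . F F . . F F F . . . F . → 9 faults.
4 frames: F F F . F F . . F F F . . . . . → 8 faults.
8 < 9: adding a frame reduced faults, as is typical.

9, 8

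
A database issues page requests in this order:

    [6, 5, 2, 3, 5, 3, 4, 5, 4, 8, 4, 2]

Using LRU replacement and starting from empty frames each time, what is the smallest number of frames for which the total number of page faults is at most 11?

2

f=1: 12 faults
f=2: 9 faults
f=3: 7 faults
f=4: 7 faults
f=5: 6 faults
f=6: 6 faults
Smallest f with faults ≤ 11 is 2.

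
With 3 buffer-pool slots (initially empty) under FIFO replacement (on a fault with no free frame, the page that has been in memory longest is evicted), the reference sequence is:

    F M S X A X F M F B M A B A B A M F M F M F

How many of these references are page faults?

11

F -> fault, frames {F}
M -> fault, frames {F,M}
S -> fault, frames {F,M,S}
X -> fault, evict F, frames {M,S,X}
A -> fault, evict M, frames {S,X,A}
X -> hit
F -> fault, evict S, frames {X,A,F}
M -> fault, evict X, frames {A,F,M}
F -> hit
B -> fault, evict A, frames {F,M,B}
M -> hit
A -> fault, evict F, frames {M,B,A}
B -> hit
A -> hit
B -> hit
A -> hit
M -> hit
F -> fault, evict M, frames {B,A,F}
M -> fault, evict B, frames {A,F,M}
F -> hit
M -> hit
F -> hit
Page faults: 11.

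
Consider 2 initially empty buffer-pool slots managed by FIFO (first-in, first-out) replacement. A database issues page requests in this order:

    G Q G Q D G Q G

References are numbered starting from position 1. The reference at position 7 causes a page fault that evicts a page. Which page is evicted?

pos 1: G: fault, frames [G]
pos 2: Q: fault, frames [G, Q]
pos 3: G: hit
pos 4: Q: hit
pos 5: D: fault, evict G, frames [Q, D]
pos 6: G: fault, evict Q, frames [D, G]
pos 7: Q: fault, evict D, frames [G, Q]
At position 7, page D is evicted.

D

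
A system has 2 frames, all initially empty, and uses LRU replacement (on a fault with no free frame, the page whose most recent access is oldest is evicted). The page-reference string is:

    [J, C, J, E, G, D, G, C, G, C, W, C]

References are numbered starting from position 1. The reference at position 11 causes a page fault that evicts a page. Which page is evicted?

G

pos 1: J → miss, frames {J}
pos 2: C → miss, frames {J,C}
pos 3: J → hit
pos 4: E → miss, evict C, frames {J,E}
pos 5: G → miss, evict J, frames {E,G}
pos 6: D → miss, evict E, frames {G,D}
pos 7: G → hit
pos 8: C → miss, evict D, frames {G,C}
pos 9: G → hit
pos 10: C → hit
pos 11: W → miss, evict G, frames {C,W}
At position 11, page G is evicted.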